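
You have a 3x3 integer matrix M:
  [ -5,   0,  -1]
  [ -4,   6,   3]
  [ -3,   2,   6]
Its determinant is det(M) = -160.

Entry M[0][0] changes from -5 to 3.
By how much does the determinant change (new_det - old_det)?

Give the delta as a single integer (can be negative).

Answer: 240

Derivation:
Cofactor C_00 = 30
Entry delta = 3 - -5 = 8
Det delta = entry_delta * cofactor = 8 * 30 = 240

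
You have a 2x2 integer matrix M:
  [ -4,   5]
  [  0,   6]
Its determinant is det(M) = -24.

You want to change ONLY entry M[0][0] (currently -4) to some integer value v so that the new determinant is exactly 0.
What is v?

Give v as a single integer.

Answer: 0

Derivation:
det is linear in entry M[0][0]: det = old_det + (v - -4) * C_00
Cofactor C_00 = 6
Want det = 0: -24 + (v - -4) * 6 = 0
  (v - -4) = 24 / 6 = 4
  v = -4 + (4) = 0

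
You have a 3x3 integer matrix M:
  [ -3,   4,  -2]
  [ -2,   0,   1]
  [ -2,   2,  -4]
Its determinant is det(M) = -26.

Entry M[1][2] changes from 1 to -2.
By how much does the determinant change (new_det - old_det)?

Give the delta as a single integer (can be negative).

Cofactor C_12 = -2
Entry delta = -2 - 1 = -3
Det delta = entry_delta * cofactor = -3 * -2 = 6

Answer: 6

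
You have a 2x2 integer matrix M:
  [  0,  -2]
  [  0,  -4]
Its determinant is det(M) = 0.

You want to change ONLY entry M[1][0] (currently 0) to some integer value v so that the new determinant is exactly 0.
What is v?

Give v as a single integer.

det is linear in entry M[1][0]: det = old_det + (v - 0) * C_10
Cofactor C_10 = 2
Want det = 0: 0 + (v - 0) * 2 = 0
  (v - 0) = 0 / 2 = 0
  v = 0 + (0) = 0

Answer: 0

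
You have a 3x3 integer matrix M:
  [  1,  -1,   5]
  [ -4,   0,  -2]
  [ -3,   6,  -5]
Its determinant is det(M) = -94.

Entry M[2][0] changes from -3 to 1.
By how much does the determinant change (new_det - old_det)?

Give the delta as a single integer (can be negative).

Cofactor C_20 = 2
Entry delta = 1 - -3 = 4
Det delta = entry_delta * cofactor = 4 * 2 = 8

Answer: 8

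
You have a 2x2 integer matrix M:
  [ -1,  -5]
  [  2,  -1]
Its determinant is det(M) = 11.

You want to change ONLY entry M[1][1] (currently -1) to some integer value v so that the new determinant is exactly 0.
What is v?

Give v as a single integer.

Answer: 10

Derivation:
det is linear in entry M[1][1]: det = old_det + (v - -1) * C_11
Cofactor C_11 = -1
Want det = 0: 11 + (v - -1) * -1 = 0
  (v - -1) = -11 / -1 = 11
  v = -1 + (11) = 10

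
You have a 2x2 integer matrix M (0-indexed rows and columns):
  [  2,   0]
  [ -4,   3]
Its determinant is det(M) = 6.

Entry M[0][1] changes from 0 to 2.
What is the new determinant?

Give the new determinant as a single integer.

Answer: 14

Derivation:
det is linear in row 0: changing M[0][1] by delta changes det by delta * cofactor(0,1).
Cofactor C_01 = (-1)^(0+1) * minor(0,1) = 4
Entry delta = 2 - 0 = 2
Det delta = 2 * 4 = 8
New det = 6 + 8 = 14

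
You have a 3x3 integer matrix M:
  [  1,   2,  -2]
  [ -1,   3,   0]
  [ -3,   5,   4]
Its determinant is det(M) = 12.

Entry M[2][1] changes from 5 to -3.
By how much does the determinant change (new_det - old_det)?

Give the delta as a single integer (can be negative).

Cofactor C_21 = 2
Entry delta = -3 - 5 = -8
Det delta = entry_delta * cofactor = -8 * 2 = -16

Answer: -16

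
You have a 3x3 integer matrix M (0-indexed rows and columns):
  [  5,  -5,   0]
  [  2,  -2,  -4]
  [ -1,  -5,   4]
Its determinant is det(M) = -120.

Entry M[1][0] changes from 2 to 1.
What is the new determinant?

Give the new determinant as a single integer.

Answer: -140

Derivation:
det is linear in row 1: changing M[1][0] by delta changes det by delta * cofactor(1,0).
Cofactor C_10 = (-1)^(1+0) * minor(1,0) = 20
Entry delta = 1 - 2 = -1
Det delta = -1 * 20 = -20
New det = -120 + -20 = -140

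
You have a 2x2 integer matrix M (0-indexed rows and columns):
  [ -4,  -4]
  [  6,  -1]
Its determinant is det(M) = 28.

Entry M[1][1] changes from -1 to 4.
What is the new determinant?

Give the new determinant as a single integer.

Answer: 8

Derivation:
det is linear in row 1: changing M[1][1] by delta changes det by delta * cofactor(1,1).
Cofactor C_11 = (-1)^(1+1) * minor(1,1) = -4
Entry delta = 4 - -1 = 5
Det delta = 5 * -4 = -20
New det = 28 + -20 = 8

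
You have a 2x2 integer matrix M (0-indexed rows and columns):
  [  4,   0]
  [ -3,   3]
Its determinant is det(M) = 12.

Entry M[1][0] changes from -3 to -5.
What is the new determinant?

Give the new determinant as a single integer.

det is linear in row 1: changing M[1][0] by delta changes det by delta * cofactor(1,0).
Cofactor C_10 = (-1)^(1+0) * minor(1,0) = 0
Entry delta = -5 - -3 = -2
Det delta = -2 * 0 = 0
New det = 12 + 0 = 12

Answer: 12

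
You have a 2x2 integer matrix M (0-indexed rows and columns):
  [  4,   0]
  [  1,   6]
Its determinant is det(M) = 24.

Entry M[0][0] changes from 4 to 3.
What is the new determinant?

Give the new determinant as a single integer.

det is linear in row 0: changing M[0][0] by delta changes det by delta * cofactor(0,0).
Cofactor C_00 = (-1)^(0+0) * minor(0,0) = 6
Entry delta = 3 - 4 = -1
Det delta = -1 * 6 = -6
New det = 24 + -6 = 18

Answer: 18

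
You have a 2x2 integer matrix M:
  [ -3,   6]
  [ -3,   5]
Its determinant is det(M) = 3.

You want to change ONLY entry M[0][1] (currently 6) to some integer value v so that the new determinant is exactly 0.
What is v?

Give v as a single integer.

Answer: 5

Derivation:
det is linear in entry M[0][1]: det = old_det + (v - 6) * C_01
Cofactor C_01 = 3
Want det = 0: 3 + (v - 6) * 3 = 0
  (v - 6) = -3 / 3 = -1
  v = 6 + (-1) = 5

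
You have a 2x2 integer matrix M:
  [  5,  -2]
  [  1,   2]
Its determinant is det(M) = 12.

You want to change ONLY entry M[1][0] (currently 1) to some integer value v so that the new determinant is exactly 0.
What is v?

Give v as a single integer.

det is linear in entry M[1][0]: det = old_det + (v - 1) * C_10
Cofactor C_10 = 2
Want det = 0: 12 + (v - 1) * 2 = 0
  (v - 1) = -12 / 2 = -6
  v = 1 + (-6) = -5

Answer: -5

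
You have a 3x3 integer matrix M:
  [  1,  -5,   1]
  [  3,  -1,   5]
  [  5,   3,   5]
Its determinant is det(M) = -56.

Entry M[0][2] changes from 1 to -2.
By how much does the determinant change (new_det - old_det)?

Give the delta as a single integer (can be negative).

Cofactor C_02 = 14
Entry delta = -2 - 1 = -3
Det delta = entry_delta * cofactor = -3 * 14 = -42

Answer: -42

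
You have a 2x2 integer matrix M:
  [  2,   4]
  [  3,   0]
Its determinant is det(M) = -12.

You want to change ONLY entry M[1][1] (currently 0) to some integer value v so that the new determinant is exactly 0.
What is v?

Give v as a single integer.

Answer: 6

Derivation:
det is linear in entry M[1][1]: det = old_det + (v - 0) * C_11
Cofactor C_11 = 2
Want det = 0: -12 + (v - 0) * 2 = 0
  (v - 0) = 12 / 2 = 6
  v = 0 + (6) = 6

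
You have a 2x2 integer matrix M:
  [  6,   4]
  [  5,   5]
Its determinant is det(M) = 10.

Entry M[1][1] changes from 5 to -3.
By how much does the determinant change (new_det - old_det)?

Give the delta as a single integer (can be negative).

Answer: -48

Derivation:
Cofactor C_11 = 6
Entry delta = -3 - 5 = -8
Det delta = entry_delta * cofactor = -8 * 6 = -48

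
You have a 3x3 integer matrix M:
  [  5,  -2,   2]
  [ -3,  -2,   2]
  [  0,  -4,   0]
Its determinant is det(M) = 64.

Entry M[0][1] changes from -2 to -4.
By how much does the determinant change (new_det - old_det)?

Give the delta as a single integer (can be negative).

Cofactor C_01 = 0
Entry delta = -4 - -2 = -2
Det delta = entry_delta * cofactor = -2 * 0 = 0

Answer: 0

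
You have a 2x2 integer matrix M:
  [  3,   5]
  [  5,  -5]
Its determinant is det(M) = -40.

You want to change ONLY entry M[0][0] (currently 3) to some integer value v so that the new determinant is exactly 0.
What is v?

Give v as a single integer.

Answer: -5

Derivation:
det is linear in entry M[0][0]: det = old_det + (v - 3) * C_00
Cofactor C_00 = -5
Want det = 0: -40 + (v - 3) * -5 = 0
  (v - 3) = 40 / -5 = -8
  v = 3 + (-8) = -5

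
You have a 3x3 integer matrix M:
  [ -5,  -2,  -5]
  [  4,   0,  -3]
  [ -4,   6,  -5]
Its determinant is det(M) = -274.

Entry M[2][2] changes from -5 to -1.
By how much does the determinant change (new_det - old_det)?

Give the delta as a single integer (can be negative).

Cofactor C_22 = 8
Entry delta = -1 - -5 = 4
Det delta = entry_delta * cofactor = 4 * 8 = 32

Answer: 32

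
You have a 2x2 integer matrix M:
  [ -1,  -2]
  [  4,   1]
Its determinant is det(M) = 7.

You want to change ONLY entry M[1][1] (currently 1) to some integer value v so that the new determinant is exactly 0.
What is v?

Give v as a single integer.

Answer: 8

Derivation:
det is linear in entry M[1][1]: det = old_det + (v - 1) * C_11
Cofactor C_11 = -1
Want det = 0: 7 + (v - 1) * -1 = 0
  (v - 1) = -7 / -1 = 7
  v = 1 + (7) = 8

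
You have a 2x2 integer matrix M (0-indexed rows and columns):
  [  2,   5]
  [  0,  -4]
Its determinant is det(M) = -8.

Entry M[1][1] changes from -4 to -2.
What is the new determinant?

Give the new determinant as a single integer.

det is linear in row 1: changing M[1][1] by delta changes det by delta * cofactor(1,1).
Cofactor C_11 = (-1)^(1+1) * minor(1,1) = 2
Entry delta = -2 - -4 = 2
Det delta = 2 * 2 = 4
New det = -8 + 4 = -4

Answer: -4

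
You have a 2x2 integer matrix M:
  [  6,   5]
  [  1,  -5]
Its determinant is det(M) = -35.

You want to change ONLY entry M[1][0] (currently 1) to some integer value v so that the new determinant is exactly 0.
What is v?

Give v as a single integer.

Answer: -6

Derivation:
det is linear in entry M[1][0]: det = old_det + (v - 1) * C_10
Cofactor C_10 = -5
Want det = 0: -35 + (v - 1) * -5 = 0
  (v - 1) = 35 / -5 = -7
  v = 1 + (-7) = -6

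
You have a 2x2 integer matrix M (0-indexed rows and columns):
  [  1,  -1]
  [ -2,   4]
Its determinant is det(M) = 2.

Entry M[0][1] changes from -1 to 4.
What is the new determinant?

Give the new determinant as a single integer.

det is linear in row 0: changing M[0][1] by delta changes det by delta * cofactor(0,1).
Cofactor C_01 = (-1)^(0+1) * minor(0,1) = 2
Entry delta = 4 - -1 = 5
Det delta = 5 * 2 = 10
New det = 2 + 10 = 12

Answer: 12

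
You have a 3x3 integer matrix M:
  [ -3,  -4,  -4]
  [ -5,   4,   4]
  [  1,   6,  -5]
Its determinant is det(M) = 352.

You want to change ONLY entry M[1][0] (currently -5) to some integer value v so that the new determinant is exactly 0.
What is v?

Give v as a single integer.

Answer: 3

Derivation:
det is linear in entry M[1][0]: det = old_det + (v - -5) * C_10
Cofactor C_10 = -44
Want det = 0: 352 + (v - -5) * -44 = 0
  (v - -5) = -352 / -44 = 8
  v = -5 + (8) = 3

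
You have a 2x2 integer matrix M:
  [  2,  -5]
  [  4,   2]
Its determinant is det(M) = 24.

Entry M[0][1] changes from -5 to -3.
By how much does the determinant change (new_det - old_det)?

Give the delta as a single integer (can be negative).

Answer: -8

Derivation:
Cofactor C_01 = -4
Entry delta = -3 - -5 = 2
Det delta = entry_delta * cofactor = 2 * -4 = -8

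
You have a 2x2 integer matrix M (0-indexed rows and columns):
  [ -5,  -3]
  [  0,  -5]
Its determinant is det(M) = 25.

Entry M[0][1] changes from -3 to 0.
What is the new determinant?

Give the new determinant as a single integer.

det is linear in row 0: changing M[0][1] by delta changes det by delta * cofactor(0,1).
Cofactor C_01 = (-1)^(0+1) * minor(0,1) = 0
Entry delta = 0 - -3 = 3
Det delta = 3 * 0 = 0
New det = 25 + 0 = 25

Answer: 25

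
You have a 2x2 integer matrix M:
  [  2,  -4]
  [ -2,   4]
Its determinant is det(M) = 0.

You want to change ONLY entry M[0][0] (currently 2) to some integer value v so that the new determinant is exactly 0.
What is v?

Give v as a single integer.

Answer: 2

Derivation:
det is linear in entry M[0][0]: det = old_det + (v - 2) * C_00
Cofactor C_00 = 4
Want det = 0: 0 + (v - 2) * 4 = 0
  (v - 2) = 0 / 4 = 0
  v = 2 + (0) = 2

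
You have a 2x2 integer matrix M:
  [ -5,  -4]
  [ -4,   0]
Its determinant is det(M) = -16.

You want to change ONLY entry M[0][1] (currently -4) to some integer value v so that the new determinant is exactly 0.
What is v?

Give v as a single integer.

det is linear in entry M[0][1]: det = old_det + (v - -4) * C_01
Cofactor C_01 = 4
Want det = 0: -16 + (v - -4) * 4 = 0
  (v - -4) = 16 / 4 = 4
  v = -4 + (4) = 0

Answer: 0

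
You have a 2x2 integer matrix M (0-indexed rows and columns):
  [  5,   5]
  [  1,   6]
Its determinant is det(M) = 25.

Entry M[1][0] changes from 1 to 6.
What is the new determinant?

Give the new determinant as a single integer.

Answer: 0

Derivation:
det is linear in row 1: changing M[1][0] by delta changes det by delta * cofactor(1,0).
Cofactor C_10 = (-1)^(1+0) * minor(1,0) = -5
Entry delta = 6 - 1 = 5
Det delta = 5 * -5 = -25
New det = 25 + -25 = 0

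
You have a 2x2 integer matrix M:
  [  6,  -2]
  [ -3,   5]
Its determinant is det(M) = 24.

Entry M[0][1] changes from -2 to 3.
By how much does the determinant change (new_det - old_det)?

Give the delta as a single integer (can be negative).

Cofactor C_01 = 3
Entry delta = 3 - -2 = 5
Det delta = entry_delta * cofactor = 5 * 3 = 15

Answer: 15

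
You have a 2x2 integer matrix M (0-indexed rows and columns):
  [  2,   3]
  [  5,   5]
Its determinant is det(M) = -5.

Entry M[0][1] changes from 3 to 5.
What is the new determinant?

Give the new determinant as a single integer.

Answer: -15

Derivation:
det is linear in row 0: changing M[0][1] by delta changes det by delta * cofactor(0,1).
Cofactor C_01 = (-1)^(0+1) * minor(0,1) = -5
Entry delta = 5 - 3 = 2
Det delta = 2 * -5 = -10
New det = -5 + -10 = -15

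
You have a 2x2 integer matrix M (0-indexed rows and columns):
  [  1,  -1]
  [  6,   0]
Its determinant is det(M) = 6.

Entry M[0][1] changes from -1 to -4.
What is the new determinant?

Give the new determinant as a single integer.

Answer: 24

Derivation:
det is linear in row 0: changing M[0][1] by delta changes det by delta * cofactor(0,1).
Cofactor C_01 = (-1)^(0+1) * minor(0,1) = -6
Entry delta = -4 - -1 = -3
Det delta = -3 * -6 = 18
New det = 6 + 18 = 24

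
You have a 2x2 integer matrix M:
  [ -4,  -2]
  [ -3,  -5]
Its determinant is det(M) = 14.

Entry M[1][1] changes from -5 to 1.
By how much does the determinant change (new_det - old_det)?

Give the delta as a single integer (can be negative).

Cofactor C_11 = -4
Entry delta = 1 - -5 = 6
Det delta = entry_delta * cofactor = 6 * -4 = -24

Answer: -24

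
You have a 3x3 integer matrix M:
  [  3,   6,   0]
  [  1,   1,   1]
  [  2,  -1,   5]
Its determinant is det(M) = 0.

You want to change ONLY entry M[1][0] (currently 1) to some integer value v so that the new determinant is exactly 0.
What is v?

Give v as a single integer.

Answer: 1

Derivation:
det is linear in entry M[1][0]: det = old_det + (v - 1) * C_10
Cofactor C_10 = -30
Want det = 0: 0 + (v - 1) * -30 = 0
  (v - 1) = 0 / -30 = 0
  v = 1 + (0) = 1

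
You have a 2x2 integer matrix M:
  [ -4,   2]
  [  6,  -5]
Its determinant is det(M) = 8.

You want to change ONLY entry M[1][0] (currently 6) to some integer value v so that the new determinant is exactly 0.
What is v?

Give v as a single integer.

Answer: 10

Derivation:
det is linear in entry M[1][0]: det = old_det + (v - 6) * C_10
Cofactor C_10 = -2
Want det = 0: 8 + (v - 6) * -2 = 0
  (v - 6) = -8 / -2 = 4
  v = 6 + (4) = 10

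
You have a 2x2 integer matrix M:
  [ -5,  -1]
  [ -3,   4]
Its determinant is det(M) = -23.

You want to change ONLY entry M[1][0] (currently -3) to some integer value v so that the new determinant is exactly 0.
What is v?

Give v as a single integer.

det is linear in entry M[1][0]: det = old_det + (v - -3) * C_10
Cofactor C_10 = 1
Want det = 0: -23 + (v - -3) * 1 = 0
  (v - -3) = 23 / 1 = 23
  v = -3 + (23) = 20

Answer: 20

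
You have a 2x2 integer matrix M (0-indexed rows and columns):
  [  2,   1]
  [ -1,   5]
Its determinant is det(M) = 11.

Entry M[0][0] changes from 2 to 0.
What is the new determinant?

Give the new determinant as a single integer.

det is linear in row 0: changing M[0][0] by delta changes det by delta * cofactor(0,0).
Cofactor C_00 = (-1)^(0+0) * minor(0,0) = 5
Entry delta = 0 - 2 = -2
Det delta = -2 * 5 = -10
New det = 11 + -10 = 1

Answer: 1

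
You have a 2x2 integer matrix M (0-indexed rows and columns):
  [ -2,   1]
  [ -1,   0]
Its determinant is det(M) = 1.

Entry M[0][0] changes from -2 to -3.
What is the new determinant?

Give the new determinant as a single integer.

det is linear in row 0: changing M[0][0] by delta changes det by delta * cofactor(0,0).
Cofactor C_00 = (-1)^(0+0) * minor(0,0) = 0
Entry delta = -3 - -2 = -1
Det delta = -1 * 0 = 0
New det = 1 + 0 = 1

Answer: 1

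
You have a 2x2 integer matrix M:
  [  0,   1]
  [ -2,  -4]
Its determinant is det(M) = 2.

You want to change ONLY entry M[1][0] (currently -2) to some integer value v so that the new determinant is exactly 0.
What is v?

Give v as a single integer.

det is linear in entry M[1][0]: det = old_det + (v - -2) * C_10
Cofactor C_10 = -1
Want det = 0: 2 + (v - -2) * -1 = 0
  (v - -2) = -2 / -1 = 2
  v = -2 + (2) = 0

Answer: 0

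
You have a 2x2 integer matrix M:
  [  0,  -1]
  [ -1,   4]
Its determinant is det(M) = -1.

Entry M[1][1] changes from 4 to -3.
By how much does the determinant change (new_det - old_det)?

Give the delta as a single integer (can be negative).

Cofactor C_11 = 0
Entry delta = -3 - 4 = -7
Det delta = entry_delta * cofactor = -7 * 0 = 0

Answer: 0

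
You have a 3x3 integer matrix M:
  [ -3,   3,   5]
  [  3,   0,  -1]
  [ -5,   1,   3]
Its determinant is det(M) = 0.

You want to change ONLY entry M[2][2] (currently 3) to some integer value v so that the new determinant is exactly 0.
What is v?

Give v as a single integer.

Answer: 3

Derivation:
det is linear in entry M[2][2]: det = old_det + (v - 3) * C_22
Cofactor C_22 = -9
Want det = 0: 0 + (v - 3) * -9 = 0
  (v - 3) = 0 / -9 = 0
  v = 3 + (0) = 3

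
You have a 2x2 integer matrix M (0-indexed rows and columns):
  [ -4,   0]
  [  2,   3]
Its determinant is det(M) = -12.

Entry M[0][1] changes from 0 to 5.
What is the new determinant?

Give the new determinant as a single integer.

Answer: -22

Derivation:
det is linear in row 0: changing M[0][1] by delta changes det by delta * cofactor(0,1).
Cofactor C_01 = (-1)^(0+1) * minor(0,1) = -2
Entry delta = 5 - 0 = 5
Det delta = 5 * -2 = -10
New det = -12 + -10 = -22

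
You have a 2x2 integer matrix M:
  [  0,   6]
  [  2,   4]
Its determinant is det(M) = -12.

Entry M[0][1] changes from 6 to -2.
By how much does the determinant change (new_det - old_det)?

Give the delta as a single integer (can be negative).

Cofactor C_01 = -2
Entry delta = -2 - 6 = -8
Det delta = entry_delta * cofactor = -8 * -2 = 16

Answer: 16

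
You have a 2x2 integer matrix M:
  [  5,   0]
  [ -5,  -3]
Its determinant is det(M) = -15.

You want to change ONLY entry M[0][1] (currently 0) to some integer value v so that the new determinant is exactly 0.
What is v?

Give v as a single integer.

Answer: 3

Derivation:
det is linear in entry M[0][1]: det = old_det + (v - 0) * C_01
Cofactor C_01 = 5
Want det = 0: -15 + (v - 0) * 5 = 0
  (v - 0) = 15 / 5 = 3
  v = 0 + (3) = 3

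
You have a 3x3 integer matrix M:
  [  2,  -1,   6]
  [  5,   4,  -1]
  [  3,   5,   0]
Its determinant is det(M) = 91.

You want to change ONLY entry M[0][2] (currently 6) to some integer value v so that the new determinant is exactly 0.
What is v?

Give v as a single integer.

Answer: -1

Derivation:
det is linear in entry M[0][2]: det = old_det + (v - 6) * C_02
Cofactor C_02 = 13
Want det = 0: 91 + (v - 6) * 13 = 0
  (v - 6) = -91 / 13 = -7
  v = 6 + (-7) = -1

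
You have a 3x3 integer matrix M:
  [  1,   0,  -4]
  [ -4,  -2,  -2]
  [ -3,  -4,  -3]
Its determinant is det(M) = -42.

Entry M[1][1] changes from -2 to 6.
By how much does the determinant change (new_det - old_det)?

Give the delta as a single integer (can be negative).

Cofactor C_11 = -15
Entry delta = 6 - -2 = 8
Det delta = entry_delta * cofactor = 8 * -15 = -120

Answer: -120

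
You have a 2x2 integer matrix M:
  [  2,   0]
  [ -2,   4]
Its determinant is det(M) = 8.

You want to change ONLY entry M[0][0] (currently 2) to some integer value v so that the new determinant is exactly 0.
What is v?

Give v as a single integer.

Answer: 0

Derivation:
det is linear in entry M[0][0]: det = old_det + (v - 2) * C_00
Cofactor C_00 = 4
Want det = 0: 8 + (v - 2) * 4 = 0
  (v - 2) = -8 / 4 = -2
  v = 2 + (-2) = 0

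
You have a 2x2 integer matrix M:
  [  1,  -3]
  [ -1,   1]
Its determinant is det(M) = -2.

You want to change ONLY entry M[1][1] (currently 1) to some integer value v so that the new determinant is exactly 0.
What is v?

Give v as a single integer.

Answer: 3

Derivation:
det is linear in entry M[1][1]: det = old_det + (v - 1) * C_11
Cofactor C_11 = 1
Want det = 0: -2 + (v - 1) * 1 = 0
  (v - 1) = 2 / 1 = 2
  v = 1 + (2) = 3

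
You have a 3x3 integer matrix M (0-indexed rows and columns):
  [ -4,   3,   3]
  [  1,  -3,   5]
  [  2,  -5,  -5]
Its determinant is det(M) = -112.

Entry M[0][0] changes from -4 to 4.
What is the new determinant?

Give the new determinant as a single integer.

Answer: 208

Derivation:
det is linear in row 0: changing M[0][0] by delta changes det by delta * cofactor(0,0).
Cofactor C_00 = (-1)^(0+0) * minor(0,0) = 40
Entry delta = 4 - -4 = 8
Det delta = 8 * 40 = 320
New det = -112 + 320 = 208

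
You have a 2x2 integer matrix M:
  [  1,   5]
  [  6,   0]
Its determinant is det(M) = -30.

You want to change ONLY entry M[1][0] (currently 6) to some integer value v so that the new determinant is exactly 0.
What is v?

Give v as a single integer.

Answer: 0

Derivation:
det is linear in entry M[1][0]: det = old_det + (v - 6) * C_10
Cofactor C_10 = -5
Want det = 0: -30 + (v - 6) * -5 = 0
  (v - 6) = 30 / -5 = -6
  v = 6 + (-6) = 0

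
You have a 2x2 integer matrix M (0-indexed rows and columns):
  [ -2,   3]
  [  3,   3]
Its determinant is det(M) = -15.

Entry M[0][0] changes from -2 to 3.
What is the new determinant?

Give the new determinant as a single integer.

Answer: 0

Derivation:
det is linear in row 0: changing M[0][0] by delta changes det by delta * cofactor(0,0).
Cofactor C_00 = (-1)^(0+0) * minor(0,0) = 3
Entry delta = 3 - -2 = 5
Det delta = 5 * 3 = 15
New det = -15 + 15 = 0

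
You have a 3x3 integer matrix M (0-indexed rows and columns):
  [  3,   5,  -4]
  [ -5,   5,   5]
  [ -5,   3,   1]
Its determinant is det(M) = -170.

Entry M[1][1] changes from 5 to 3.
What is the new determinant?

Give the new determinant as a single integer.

det is linear in row 1: changing M[1][1] by delta changes det by delta * cofactor(1,1).
Cofactor C_11 = (-1)^(1+1) * minor(1,1) = -17
Entry delta = 3 - 5 = -2
Det delta = -2 * -17 = 34
New det = -170 + 34 = -136

Answer: -136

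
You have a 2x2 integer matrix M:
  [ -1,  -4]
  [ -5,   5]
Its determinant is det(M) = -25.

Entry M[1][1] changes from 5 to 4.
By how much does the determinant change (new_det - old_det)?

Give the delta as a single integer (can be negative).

Cofactor C_11 = -1
Entry delta = 4 - 5 = -1
Det delta = entry_delta * cofactor = -1 * -1 = 1

Answer: 1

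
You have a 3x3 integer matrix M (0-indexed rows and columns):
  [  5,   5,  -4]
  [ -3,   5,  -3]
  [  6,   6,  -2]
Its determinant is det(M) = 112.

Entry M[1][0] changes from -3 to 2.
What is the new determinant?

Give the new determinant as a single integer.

det is linear in row 1: changing M[1][0] by delta changes det by delta * cofactor(1,0).
Cofactor C_10 = (-1)^(1+0) * minor(1,0) = -14
Entry delta = 2 - -3 = 5
Det delta = 5 * -14 = -70
New det = 112 + -70 = 42

Answer: 42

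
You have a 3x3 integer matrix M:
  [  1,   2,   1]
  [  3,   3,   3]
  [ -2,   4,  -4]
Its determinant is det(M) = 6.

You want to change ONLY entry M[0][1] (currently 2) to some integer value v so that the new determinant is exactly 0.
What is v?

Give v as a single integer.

det is linear in entry M[0][1]: det = old_det + (v - 2) * C_01
Cofactor C_01 = 6
Want det = 0: 6 + (v - 2) * 6 = 0
  (v - 2) = -6 / 6 = -1
  v = 2 + (-1) = 1

Answer: 1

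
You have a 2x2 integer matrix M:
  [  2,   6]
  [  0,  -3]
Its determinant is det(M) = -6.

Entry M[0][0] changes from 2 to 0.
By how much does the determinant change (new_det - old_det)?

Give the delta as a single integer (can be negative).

Answer: 6

Derivation:
Cofactor C_00 = -3
Entry delta = 0 - 2 = -2
Det delta = entry_delta * cofactor = -2 * -3 = 6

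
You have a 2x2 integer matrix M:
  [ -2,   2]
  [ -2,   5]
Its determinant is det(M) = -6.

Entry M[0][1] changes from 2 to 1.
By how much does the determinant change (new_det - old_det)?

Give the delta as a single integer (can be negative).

Cofactor C_01 = 2
Entry delta = 1 - 2 = -1
Det delta = entry_delta * cofactor = -1 * 2 = -2

Answer: -2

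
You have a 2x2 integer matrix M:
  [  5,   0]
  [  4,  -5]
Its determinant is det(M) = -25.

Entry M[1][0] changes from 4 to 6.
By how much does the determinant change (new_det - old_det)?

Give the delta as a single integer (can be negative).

Answer: 0

Derivation:
Cofactor C_10 = 0
Entry delta = 6 - 4 = 2
Det delta = entry_delta * cofactor = 2 * 0 = 0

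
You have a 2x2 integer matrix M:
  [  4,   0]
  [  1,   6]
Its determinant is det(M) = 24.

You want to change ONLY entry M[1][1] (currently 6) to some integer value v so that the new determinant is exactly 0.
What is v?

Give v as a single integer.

Answer: 0

Derivation:
det is linear in entry M[1][1]: det = old_det + (v - 6) * C_11
Cofactor C_11 = 4
Want det = 0: 24 + (v - 6) * 4 = 0
  (v - 6) = -24 / 4 = -6
  v = 6 + (-6) = 0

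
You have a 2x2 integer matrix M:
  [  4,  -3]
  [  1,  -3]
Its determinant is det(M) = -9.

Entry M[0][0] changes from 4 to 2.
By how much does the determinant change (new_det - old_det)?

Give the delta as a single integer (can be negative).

Answer: 6

Derivation:
Cofactor C_00 = -3
Entry delta = 2 - 4 = -2
Det delta = entry_delta * cofactor = -2 * -3 = 6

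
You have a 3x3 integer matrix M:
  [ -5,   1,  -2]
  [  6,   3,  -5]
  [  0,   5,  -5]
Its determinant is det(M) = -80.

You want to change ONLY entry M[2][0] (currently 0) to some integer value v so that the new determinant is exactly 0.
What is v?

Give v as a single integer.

det is linear in entry M[2][0]: det = old_det + (v - 0) * C_20
Cofactor C_20 = 1
Want det = 0: -80 + (v - 0) * 1 = 0
  (v - 0) = 80 / 1 = 80
  v = 0 + (80) = 80

Answer: 80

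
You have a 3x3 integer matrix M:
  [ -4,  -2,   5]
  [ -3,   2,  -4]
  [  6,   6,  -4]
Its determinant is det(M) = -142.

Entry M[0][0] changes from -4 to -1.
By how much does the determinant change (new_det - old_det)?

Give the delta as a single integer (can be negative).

Answer: 48

Derivation:
Cofactor C_00 = 16
Entry delta = -1 - -4 = 3
Det delta = entry_delta * cofactor = 3 * 16 = 48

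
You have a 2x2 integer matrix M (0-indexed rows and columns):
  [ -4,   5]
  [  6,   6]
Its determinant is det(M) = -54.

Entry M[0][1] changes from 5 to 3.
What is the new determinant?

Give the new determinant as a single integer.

Answer: -42

Derivation:
det is linear in row 0: changing M[0][1] by delta changes det by delta * cofactor(0,1).
Cofactor C_01 = (-1)^(0+1) * minor(0,1) = -6
Entry delta = 3 - 5 = -2
Det delta = -2 * -6 = 12
New det = -54 + 12 = -42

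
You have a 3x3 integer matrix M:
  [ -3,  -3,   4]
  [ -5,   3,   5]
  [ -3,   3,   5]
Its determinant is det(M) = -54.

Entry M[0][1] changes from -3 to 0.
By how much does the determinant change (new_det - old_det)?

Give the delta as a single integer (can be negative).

Cofactor C_01 = 10
Entry delta = 0 - -3 = 3
Det delta = entry_delta * cofactor = 3 * 10 = 30

Answer: 30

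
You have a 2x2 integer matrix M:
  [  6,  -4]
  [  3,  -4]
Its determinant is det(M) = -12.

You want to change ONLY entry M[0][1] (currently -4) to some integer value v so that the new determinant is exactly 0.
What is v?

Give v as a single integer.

Answer: -8

Derivation:
det is linear in entry M[0][1]: det = old_det + (v - -4) * C_01
Cofactor C_01 = -3
Want det = 0: -12 + (v - -4) * -3 = 0
  (v - -4) = 12 / -3 = -4
  v = -4 + (-4) = -8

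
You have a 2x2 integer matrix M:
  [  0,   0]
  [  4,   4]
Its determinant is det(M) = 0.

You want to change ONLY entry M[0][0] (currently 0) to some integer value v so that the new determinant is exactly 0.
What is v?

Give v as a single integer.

det is linear in entry M[0][0]: det = old_det + (v - 0) * C_00
Cofactor C_00 = 4
Want det = 0: 0 + (v - 0) * 4 = 0
  (v - 0) = 0 / 4 = 0
  v = 0 + (0) = 0

Answer: 0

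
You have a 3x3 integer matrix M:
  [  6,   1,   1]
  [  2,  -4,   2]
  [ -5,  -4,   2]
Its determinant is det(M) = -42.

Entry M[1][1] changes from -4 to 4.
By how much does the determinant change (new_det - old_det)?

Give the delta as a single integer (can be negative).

Cofactor C_11 = 17
Entry delta = 4 - -4 = 8
Det delta = entry_delta * cofactor = 8 * 17 = 136

Answer: 136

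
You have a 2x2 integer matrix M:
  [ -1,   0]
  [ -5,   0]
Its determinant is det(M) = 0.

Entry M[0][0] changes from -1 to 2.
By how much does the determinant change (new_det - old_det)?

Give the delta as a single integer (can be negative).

Answer: 0

Derivation:
Cofactor C_00 = 0
Entry delta = 2 - -1 = 3
Det delta = entry_delta * cofactor = 3 * 0 = 0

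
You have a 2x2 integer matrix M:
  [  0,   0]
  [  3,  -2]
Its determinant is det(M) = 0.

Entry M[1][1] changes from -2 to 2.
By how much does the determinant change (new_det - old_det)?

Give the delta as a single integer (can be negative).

Answer: 0

Derivation:
Cofactor C_11 = 0
Entry delta = 2 - -2 = 4
Det delta = entry_delta * cofactor = 4 * 0 = 0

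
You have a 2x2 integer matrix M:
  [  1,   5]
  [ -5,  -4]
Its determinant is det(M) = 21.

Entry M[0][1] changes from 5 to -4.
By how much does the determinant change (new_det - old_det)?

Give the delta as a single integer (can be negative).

Answer: -45

Derivation:
Cofactor C_01 = 5
Entry delta = -4 - 5 = -9
Det delta = entry_delta * cofactor = -9 * 5 = -45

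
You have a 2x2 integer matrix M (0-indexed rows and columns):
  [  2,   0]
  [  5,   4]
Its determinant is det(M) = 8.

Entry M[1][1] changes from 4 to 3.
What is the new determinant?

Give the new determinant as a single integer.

det is linear in row 1: changing M[1][1] by delta changes det by delta * cofactor(1,1).
Cofactor C_11 = (-1)^(1+1) * minor(1,1) = 2
Entry delta = 3 - 4 = -1
Det delta = -1 * 2 = -2
New det = 8 + -2 = 6

Answer: 6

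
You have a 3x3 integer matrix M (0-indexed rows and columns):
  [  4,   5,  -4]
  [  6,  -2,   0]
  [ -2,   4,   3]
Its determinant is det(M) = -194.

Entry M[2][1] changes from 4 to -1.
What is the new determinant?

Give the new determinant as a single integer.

det is linear in row 2: changing M[2][1] by delta changes det by delta * cofactor(2,1).
Cofactor C_21 = (-1)^(2+1) * minor(2,1) = -24
Entry delta = -1 - 4 = -5
Det delta = -5 * -24 = 120
New det = -194 + 120 = -74

Answer: -74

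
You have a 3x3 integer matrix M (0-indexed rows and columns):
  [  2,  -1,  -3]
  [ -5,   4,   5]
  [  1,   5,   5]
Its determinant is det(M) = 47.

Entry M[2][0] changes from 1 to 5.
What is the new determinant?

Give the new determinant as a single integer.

det is linear in row 2: changing M[2][0] by delta changes det by delta * cofactor(2,0).
Cofactor C_20 = (-1)^(2+0) * minor(2,0) = 7
Entry delta = 5 - 1 = 4
Det delta = 4 * 7 = 28
New det = 47 + 28 = 75

Answer: 75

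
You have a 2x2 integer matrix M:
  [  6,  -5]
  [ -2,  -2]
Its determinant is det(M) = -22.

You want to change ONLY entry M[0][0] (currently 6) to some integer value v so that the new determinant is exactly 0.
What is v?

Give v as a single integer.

Answer: -5

Derivation:
det is linear in entry M[0][0]: det = old_det + (v - 6) * C_00
Cofactor C_00 = -2
Want det = 0: -22 + (v - 6) * -2 = 0
  (v - 6) = 22 / -2 = -11
  v = 6 + (-11) = -5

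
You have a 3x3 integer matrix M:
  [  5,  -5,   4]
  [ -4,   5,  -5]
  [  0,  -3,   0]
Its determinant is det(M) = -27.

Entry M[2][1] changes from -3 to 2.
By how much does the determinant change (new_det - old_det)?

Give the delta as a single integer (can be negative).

Answer: 45

Derivation:
Cofactor C_21 = 9
Entry delta = 2 - -3 = 5
Det delta = entry_delta * cofactor = 5 * 9 = 45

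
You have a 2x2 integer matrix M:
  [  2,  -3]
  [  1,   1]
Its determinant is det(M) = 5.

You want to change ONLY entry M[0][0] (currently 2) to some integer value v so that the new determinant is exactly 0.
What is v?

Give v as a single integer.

Answer: -3

Derivation:
det is linear in entry M[0][0]: det = old_det + (v - 2) * C_00
Cofactor C_00 = 1
Want det = 0: 5 + (v - 2) * 1 = 0
  (v - 2) = -5 / 1 = -5
  v = 2 + (-5) = -3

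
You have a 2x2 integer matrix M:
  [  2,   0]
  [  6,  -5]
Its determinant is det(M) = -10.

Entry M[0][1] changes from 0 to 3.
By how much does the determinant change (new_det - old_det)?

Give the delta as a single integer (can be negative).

Answer: -18

Derivation:
Cofactor C_01 = -6
Entry delta = 3 - 0 = 3
Det delta = entry_delta * cofactor = 3 * -6 = -18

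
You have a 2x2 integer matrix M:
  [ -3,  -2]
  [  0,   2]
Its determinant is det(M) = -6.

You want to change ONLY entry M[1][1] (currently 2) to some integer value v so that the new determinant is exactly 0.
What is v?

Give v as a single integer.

det is linear in entry M[1][1]: det = old_det + (v - 2) * C_11
Cofactor C_11 = -3
Want det = 0: -6 + (v - 2) * -3 = 0
  (v - 2) = 6 / -3 = -2
  v = 2 + (-2) = 0

Answer: 0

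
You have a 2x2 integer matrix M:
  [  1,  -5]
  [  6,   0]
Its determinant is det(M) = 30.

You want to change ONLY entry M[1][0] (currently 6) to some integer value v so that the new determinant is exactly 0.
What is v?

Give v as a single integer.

Answer: 0

Derivation:
det is linear in entry M[1][0]: det = old_det + (v - 6) * C_10
Cofactor C_10 = 5
Want det = 0: 30 + (v - 6) * 5 = 0
  (v - 6) = -30 / 5 = -6
  v = 6 + (-6) = 0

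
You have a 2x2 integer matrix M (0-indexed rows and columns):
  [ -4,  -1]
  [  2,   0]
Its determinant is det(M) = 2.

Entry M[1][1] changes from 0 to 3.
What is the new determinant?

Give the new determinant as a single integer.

det is linear in row 1: changing M[1][1] by delta changes det by delta * cofactor(1,1).
Cofactor C_11 = (-1)^(1+1) * minor(1,1) = -4
Entry delta = 3 - 0 = 3
Det delta = 3 * -4 = -12
New det = 2 + -12 = -10

Answer: -10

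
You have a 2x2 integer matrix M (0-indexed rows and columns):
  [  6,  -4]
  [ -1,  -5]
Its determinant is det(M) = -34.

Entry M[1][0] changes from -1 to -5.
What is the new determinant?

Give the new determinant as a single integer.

det is linear in row 1: changing M[1][0] by delta changes det by delta * cofactor(1,0).
Cofactor C_10 = (-1)^(1+0) * minor(1,0) = 4
Entry delta = -5 - -1 = -4
Det delta = -4 * 4 = -16
New det = -34 + -16 = -50

Answer: -50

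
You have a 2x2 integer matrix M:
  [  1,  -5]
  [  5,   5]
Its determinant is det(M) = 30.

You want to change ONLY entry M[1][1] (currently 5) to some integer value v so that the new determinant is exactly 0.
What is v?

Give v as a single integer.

Answer: -25

Derivation:
det is linear in entry M[1][1]: det = old_det + (v - 5) * C_11
Cofactor C_11 = 1
Want det = 0: 30 + (v - 5) * 1 = 0
  (v - 5) = -30 / 1 = -30
  v = 5 + (-30) = -25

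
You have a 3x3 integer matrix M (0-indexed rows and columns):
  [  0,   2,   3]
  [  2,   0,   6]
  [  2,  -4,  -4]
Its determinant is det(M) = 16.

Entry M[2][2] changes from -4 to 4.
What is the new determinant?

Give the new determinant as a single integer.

Answer: -16

Derivation:
det is linear in row 2: changing M[2][2] by delta changes det by delta * cofactor(2,2).
Cofactor C_22 = (-1)^(2+2) * minor(2,2) = -4
Entry delta = 4 - -4 = 8
Det delta = 8 * -4 = -32
New det = 16 + -32 = -16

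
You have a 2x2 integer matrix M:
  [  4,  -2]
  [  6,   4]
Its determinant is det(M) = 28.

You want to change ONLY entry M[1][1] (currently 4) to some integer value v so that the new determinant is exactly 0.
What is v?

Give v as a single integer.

det is linear in entry M[1][1]: det = old_det + (v - 4) * C_11
Cofactor C_11 = 4
Want det = 0: 28 + (v - 4) * 4 = 0
  (v - 4) = -28 / 4 = -7
  v = 4 + (-7) = -3

Answer: -3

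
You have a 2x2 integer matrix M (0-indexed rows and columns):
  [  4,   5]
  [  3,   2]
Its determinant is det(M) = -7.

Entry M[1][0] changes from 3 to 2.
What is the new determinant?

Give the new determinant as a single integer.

det is linear in row 1: changing M[1][0] by delta changes det by delta * cofactor(1,0).
Cofactor C_10 = (-1)^(1+0) * minor(1,0) = -5
Entry delta = 2 - 3 = -1
Det delta = -1 * -5 = 5
New det = -7 + 5 = -2

Answer: -2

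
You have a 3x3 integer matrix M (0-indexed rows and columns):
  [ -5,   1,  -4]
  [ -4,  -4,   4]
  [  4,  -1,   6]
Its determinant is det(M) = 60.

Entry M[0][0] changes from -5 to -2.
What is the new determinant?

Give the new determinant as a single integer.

det is linear in row 0: changing M[0][0] by delta changes det by delta * cofactor(0,0).
Cofactor C_00 = (-1)^(0+0) * minor(0,0) = -20
Entry delta = -2 - -5 = 3
Det delta = 3 * -20 = -60
New det = 60 + -60 = 0

Answer: 0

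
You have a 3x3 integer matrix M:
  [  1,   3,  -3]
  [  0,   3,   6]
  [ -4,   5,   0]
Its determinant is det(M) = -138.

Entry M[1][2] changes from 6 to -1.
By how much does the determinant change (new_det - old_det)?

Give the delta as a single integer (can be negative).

Cofactor C_12 = -17
Entry delta = -1 - 6 = -7
Det delta = entry_delta * cofactor = -7 * -17 = 119

Answer: 119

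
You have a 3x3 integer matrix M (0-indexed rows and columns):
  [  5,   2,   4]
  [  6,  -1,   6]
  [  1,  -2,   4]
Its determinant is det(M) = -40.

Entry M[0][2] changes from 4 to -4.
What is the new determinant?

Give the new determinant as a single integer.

Answer: 48

Derivation:
det is linear in row 0: changing M[0][2] by delta changes det by delta * cofactor(0,2).
Cofactor C_02 = (-1)^(0+2) * minor(0,2) = -11
Entry delta = -4 - 4 = -8
Det delta = -8 * -11 = 88
New det = -40 + 88 = 48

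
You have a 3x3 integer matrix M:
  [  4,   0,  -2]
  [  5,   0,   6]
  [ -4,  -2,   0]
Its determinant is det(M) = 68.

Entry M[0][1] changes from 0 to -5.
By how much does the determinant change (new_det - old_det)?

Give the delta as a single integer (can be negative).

Answer: 120

Derivation:
Cofactor C_01 = -24
Entry delta = -5 - 0 = -5
Det delta = entry_delta * cofactor = -5 * -24 = 120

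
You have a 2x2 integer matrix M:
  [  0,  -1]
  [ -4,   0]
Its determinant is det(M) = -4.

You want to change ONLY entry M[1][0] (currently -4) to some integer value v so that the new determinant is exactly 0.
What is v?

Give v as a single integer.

Answer: 0

Derivation:
det is linear in entry M[1][0]: det = old_det + (v - -4) * C_10
Cofactor C_10 = 1
Want det = 0: -4 + (v - -4) * 1 = 0
  (v - -4) = 4 / 1 = 4
  v = -4 + (4) = 0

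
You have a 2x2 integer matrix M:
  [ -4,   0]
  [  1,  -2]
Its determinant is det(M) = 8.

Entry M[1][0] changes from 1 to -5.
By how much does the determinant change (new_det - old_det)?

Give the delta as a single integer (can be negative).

Cofactor C_10 = 0
Entry delta = -5 - 1 = -6
Det delta = entry_delta * cofactor = -6 * 0 = 0

Answer: 0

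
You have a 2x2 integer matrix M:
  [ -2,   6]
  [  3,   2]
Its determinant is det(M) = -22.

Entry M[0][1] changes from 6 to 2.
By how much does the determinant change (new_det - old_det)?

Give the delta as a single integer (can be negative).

Answer: 12

Derivation:
Cofactor C_01 = -3
Entry delta = 2 - 6 = -4
Det delta = entry_delta * cofactor = -4 * -3 = 12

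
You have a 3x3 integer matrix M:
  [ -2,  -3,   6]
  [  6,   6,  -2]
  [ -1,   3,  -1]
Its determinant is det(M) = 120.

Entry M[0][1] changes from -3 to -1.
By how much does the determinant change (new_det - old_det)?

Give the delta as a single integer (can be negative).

Cofactor C_01 = 8
Entry delta = -1 - -3 = 2
Det delta = entry_delta * cofactor = 2 * 8 = 16

Answer: 16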